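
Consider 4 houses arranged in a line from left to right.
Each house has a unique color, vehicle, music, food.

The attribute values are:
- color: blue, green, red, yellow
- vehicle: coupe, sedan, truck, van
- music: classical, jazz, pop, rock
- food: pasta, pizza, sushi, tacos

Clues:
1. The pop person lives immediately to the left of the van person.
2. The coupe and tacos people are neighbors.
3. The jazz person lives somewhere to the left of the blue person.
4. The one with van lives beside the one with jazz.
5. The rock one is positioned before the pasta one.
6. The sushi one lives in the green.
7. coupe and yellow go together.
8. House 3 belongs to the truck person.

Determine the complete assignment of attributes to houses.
Solution:

House | Color | Vehicle | Music | Food
--------------------------------------
  1   | yellow | coupe | pop | pizza
  2   | red | van | rock | tacos
  3   | green | truck | jazz | sushi
  4   | blue | sedan | classical | pasta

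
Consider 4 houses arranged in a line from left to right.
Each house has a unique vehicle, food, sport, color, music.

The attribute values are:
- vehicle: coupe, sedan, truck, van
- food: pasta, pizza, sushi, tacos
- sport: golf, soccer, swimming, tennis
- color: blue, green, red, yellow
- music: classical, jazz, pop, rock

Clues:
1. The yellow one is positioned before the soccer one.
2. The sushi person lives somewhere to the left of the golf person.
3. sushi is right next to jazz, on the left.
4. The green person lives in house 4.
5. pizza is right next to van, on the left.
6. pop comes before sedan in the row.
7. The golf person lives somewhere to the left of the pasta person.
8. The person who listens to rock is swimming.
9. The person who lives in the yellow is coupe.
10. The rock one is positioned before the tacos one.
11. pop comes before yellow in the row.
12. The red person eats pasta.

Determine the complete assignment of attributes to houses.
Solution:

House | Vehicle | Food | Sport | Color | Music
----------------------------------------------
  1   | truck | sushi | tennis | blue | pop
  2   | coupe | pizza | golf | yellow | jazz
  3   | van | pasta | swimming | red | rock
  4   | sedan | tacos | soccer | green | classical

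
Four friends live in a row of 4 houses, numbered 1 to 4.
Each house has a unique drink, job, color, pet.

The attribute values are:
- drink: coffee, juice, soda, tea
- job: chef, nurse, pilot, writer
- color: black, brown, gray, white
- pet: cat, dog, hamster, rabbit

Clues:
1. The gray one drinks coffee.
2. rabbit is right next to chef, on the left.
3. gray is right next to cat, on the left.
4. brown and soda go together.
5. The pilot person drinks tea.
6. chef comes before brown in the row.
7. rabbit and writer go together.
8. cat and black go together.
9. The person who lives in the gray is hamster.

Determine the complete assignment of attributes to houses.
Solution:

House | Drink | Job | Color | Pet
---------------------------------
  1   | juice | writer | white | rabbit
  2   | coffee | chef | gray | hamster
  3   | tea | pilot | black | cat
  4   | soda | nurse | brown | dog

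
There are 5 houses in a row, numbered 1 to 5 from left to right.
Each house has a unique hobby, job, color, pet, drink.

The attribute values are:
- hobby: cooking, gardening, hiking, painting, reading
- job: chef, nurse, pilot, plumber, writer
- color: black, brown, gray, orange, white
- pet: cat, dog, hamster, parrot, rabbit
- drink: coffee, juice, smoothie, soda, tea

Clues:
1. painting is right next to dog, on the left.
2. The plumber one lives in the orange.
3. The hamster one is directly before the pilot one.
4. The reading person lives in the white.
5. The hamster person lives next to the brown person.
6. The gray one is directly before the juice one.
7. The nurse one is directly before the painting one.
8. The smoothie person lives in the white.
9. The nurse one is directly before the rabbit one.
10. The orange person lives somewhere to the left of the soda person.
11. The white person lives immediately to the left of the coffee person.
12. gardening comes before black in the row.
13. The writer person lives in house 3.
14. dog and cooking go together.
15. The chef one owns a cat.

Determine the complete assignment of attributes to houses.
Solution:

House | Hobby | Job | Color | Pet | Drink
-----------------------------------------
  1   | reading | nurse | white | hamster | smoothie
  2   | painting | pilot | brown | rabbit | coffee
  3   | cooking | writer | gray | dog | tea
  4   | gardening | plumber | orange | parrot | juice
  5   | hiking | chef | black | cat | soda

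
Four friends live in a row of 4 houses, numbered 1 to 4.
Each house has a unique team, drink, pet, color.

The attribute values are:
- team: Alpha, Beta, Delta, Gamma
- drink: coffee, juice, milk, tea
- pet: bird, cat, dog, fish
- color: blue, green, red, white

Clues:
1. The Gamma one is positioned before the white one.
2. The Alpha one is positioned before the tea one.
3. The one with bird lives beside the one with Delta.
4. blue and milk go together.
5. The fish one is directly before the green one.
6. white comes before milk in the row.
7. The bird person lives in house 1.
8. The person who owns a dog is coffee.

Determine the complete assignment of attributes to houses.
Solution:

House | Team | Drink | Pet | Color
----------------------------------
  1   | Gamma | juice | bird | red
  2   | Delta | coffee | dog | white
  3   | Alpha | milk | fish | blue
  4   | Beta | tea | cat | green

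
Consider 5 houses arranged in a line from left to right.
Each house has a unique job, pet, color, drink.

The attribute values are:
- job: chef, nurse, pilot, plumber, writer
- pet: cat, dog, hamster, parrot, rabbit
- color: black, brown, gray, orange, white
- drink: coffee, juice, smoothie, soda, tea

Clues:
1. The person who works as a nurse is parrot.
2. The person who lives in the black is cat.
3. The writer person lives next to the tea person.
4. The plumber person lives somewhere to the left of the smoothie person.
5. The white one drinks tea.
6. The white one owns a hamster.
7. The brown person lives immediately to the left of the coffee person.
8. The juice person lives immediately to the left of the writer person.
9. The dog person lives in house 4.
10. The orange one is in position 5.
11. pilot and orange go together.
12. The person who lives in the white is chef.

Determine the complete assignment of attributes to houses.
Solution:

House | Job | Pet | Color | Drink
---------------------------------
  1   | nurse | parrot | brown | juice
  2   | writer | cat | black | coffee
  3   | chef | hamster | white | tea
  4   | plumber | dog | gray | soda
  5   | pilot | rabbit | orange | smoothie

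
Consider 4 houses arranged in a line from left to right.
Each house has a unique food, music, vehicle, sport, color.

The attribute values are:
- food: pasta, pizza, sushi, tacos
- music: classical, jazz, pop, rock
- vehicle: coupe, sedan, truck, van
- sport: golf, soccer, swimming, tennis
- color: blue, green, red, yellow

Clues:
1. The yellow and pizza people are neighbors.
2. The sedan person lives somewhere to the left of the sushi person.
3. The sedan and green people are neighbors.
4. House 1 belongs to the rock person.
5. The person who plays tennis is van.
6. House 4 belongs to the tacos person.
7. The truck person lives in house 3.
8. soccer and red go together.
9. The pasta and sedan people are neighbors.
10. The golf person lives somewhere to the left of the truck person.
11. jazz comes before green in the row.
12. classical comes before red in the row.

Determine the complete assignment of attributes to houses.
Solution:

House | Food | Music | Vehicle | Sport | Color
----------------------------------------------
  1   | pasta | rock | van | tennis | yellow
  2   | pizza | jazz | sedan | golf | blue
  3   | sushi | classical | truck | swimming | green
  4   | tacos | pop | coupe | soccer | red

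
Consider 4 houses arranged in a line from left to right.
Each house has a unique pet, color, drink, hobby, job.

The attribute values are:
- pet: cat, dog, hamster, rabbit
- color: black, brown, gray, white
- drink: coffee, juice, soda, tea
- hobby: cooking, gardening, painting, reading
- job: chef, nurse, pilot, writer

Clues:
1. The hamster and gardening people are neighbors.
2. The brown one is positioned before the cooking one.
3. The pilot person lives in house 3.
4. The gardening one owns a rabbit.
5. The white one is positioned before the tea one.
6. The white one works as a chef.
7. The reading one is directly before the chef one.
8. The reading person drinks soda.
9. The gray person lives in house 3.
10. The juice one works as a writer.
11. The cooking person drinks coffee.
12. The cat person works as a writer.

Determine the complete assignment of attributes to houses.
Solution:

House | Pet | Color | Drink | Hobby | Job
-----------------------------------------
  1   | dog | brown | soda | reading | nurse
  2   | hamster | white | coffee | cooking | chef
  3   | rabbit | gray | tea | gardening | pilot
  4   | cat | black | juice | painting | writer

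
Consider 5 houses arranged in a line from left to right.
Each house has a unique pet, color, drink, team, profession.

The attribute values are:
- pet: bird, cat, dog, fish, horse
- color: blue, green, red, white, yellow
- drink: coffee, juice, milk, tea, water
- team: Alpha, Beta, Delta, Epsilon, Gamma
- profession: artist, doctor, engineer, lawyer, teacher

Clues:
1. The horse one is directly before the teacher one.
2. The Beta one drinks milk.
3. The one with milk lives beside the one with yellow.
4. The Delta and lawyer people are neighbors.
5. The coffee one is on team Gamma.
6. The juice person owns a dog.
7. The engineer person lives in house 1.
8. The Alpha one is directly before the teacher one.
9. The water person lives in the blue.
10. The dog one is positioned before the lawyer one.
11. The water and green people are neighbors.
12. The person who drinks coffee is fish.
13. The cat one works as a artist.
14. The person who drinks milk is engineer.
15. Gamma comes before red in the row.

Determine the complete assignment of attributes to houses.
Solution:

House | Pet | Color | Drink | Team | Profession
-----------------------------------------------
  1   | bird | white | milk | Beta | engineer
  2   | dog | yellow | juice | Delta | doctor
  3   | horse | blue | water | Alpha | lawyer
  4   | fish | green | coffee | Gamma | teacher
  5   | cat | red | tea | Epsilon | artist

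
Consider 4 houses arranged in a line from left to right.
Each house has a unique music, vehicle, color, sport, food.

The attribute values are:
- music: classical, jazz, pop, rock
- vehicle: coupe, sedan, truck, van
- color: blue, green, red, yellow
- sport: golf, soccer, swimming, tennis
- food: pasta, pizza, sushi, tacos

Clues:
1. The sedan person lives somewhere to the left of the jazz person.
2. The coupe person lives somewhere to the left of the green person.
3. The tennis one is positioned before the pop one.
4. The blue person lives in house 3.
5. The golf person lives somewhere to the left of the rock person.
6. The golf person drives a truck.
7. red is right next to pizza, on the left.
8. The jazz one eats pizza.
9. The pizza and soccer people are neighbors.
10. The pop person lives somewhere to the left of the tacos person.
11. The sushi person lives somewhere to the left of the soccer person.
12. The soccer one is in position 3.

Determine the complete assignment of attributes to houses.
Solution:

House | Music | Vehicle | Color | Sport | Food
----------------------------------------------
  1   | classical | sedan | red | tennis | sushi
  2   | jazz | truck | yellow | golf | pizza
  3   | pop | coupe | blue | soccer | pasta
  4   | rock | van | green | swimming | tacos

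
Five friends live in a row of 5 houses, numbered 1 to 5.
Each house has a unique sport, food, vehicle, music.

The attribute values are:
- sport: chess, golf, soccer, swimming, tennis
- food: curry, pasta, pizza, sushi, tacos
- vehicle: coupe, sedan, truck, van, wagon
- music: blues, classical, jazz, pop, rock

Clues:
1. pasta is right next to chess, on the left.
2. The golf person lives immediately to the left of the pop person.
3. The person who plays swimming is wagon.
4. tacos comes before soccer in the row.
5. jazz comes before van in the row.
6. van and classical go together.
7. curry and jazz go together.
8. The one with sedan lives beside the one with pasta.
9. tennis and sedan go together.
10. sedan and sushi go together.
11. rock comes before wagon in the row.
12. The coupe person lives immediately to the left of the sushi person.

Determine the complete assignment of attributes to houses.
Solution:

House | Sport | Food | Vehicle | Music
--------------------------------------
  1   | golf | tacos | coupe | rock
  2   | tennis | sushi | sedan | pop
  3   | swimming | pasta | wagon | blues
  4   | chess | curry | truck | jazz
  5   | soccer | pizza | van | classical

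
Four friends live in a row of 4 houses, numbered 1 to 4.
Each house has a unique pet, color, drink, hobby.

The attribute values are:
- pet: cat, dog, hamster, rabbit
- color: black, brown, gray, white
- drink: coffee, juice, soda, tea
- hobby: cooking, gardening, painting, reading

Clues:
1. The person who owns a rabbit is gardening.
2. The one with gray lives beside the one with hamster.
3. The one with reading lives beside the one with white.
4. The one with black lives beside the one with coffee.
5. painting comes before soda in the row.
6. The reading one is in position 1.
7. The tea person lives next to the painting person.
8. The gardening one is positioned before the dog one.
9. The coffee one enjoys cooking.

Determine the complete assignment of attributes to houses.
Solution:

House | Pet | Color | Drink | Hobby
-----------------------------------
  1   | cat | gray | tea | reading
  2   | hamster | white | juice | painting
  3   | rabbit | black | soda | gardening
  4   | dog | brown | coffee | cooking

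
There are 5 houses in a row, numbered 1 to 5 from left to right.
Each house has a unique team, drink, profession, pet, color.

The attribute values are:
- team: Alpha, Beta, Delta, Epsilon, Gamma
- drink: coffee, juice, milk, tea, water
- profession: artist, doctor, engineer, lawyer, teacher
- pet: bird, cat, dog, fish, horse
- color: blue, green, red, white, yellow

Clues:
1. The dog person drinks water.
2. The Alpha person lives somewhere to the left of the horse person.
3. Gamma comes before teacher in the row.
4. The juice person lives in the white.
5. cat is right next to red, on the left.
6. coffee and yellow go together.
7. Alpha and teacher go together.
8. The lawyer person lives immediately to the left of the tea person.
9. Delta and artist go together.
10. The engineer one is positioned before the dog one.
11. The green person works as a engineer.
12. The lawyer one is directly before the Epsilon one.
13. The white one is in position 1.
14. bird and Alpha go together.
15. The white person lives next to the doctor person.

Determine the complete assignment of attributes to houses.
Solution:

House | Team | Drink | Profession | Pet | Color
-----------------------------------------------
  1   | Gamma | juice | lawyer | cat | white
  2   | Epsilon | tea | doctor | fish | red
  3   | Alpha | coffee | teacher | bird | yellow
  4   | Beta | milk | engineer | horse | green
  5   | Delta | water | artist | dog | blue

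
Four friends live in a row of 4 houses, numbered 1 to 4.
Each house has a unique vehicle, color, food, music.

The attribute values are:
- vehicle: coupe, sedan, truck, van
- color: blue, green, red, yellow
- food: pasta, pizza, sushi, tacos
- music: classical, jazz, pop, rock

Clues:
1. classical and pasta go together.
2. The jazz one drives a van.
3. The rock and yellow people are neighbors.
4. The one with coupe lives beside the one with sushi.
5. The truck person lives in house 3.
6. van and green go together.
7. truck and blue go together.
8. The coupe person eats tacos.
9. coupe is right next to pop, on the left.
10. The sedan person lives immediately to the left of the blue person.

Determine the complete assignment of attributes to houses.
Solution:

House | Vehicle | Color | Food | Music
--------------------------------------
  1   | coupe | red | tacos | rock
  2   | sedan | yellow | sushi | pop
  3   | truck | blue | pasta | classical
  4   | van | green | pizza | jazz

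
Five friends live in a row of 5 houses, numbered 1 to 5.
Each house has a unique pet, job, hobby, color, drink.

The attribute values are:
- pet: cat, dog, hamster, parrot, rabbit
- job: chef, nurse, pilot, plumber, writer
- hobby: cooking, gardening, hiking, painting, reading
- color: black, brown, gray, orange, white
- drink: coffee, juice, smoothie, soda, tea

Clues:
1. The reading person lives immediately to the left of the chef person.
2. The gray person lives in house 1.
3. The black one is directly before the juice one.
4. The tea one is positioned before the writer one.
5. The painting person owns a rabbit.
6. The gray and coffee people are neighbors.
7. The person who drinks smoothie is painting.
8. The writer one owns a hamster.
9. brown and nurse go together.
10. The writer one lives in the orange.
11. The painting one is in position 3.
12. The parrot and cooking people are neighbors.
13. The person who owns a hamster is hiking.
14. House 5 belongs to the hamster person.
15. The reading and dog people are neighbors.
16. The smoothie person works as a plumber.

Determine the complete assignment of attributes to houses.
Solution:

House | Pet | Job | Hobby | Color | Drink
-----------------------------------------
  1   | parrot | pilot | reading | gray | tea
  2   | dog | chef | cooking | white | coffee
  3   | rabbit | plumber | painting | black | smoothie
  4   | cat | nurse | gardening | brown | juice
  5   | hamster | writer | hiking | orange | soda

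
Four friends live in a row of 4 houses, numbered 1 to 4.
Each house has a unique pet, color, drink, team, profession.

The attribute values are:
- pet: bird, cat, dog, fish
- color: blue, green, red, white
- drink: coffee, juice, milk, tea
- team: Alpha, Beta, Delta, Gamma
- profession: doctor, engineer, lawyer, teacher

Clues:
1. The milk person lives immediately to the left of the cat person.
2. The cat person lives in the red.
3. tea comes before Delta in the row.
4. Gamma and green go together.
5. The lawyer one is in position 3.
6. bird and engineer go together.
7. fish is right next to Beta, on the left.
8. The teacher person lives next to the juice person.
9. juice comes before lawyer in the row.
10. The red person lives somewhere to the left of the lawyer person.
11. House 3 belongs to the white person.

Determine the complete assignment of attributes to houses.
Solution:

House | Pet | Color | Drink | Team | Profession
-----------------------------------------------
  1   | fish | green | milk | Gamma | teacher
  2   | cat | red | juice | Beta | doctor
  3   | dog | white | tea | Alpha | lawyer
  4   | bird | blue | coffee | Delta | engineer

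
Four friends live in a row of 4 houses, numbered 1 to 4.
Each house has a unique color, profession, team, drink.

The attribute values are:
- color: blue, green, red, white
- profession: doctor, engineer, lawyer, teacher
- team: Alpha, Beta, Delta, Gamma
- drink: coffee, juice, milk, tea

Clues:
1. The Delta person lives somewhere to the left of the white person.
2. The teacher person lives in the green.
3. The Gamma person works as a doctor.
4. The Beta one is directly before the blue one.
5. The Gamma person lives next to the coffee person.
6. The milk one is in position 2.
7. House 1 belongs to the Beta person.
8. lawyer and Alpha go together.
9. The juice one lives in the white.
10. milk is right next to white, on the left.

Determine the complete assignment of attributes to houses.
Solution:

House | Color | Profession | Team | Drink
-----------------------------------------
  1   | green | teacher | Beta | tea
  2   | blue | engineer | Delta | milk
  3   | white | doctor | Gamma | juice
  4   | red | lawyer | Alpha | coffee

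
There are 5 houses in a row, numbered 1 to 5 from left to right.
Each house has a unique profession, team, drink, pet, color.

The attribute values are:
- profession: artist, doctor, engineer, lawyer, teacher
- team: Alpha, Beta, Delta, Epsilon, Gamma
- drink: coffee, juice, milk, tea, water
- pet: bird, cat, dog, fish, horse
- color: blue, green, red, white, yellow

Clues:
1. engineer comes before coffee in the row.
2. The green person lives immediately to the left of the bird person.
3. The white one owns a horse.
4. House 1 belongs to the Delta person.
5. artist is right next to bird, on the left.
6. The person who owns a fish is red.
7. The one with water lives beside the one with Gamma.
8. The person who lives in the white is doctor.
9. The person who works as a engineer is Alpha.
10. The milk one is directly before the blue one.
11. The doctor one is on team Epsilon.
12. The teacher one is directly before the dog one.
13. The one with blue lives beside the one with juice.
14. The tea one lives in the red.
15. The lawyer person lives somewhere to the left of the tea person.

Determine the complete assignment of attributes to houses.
Solution:

House | Profession | Team | Drink | Pet | Color
-----------------------------------------------
  1   | artist | Delta | milk | cat | green
  2   | teacher | Beta | water | bird | blue
  3   | lawyer | Gamma | juice | dog | yellow
  4   | engineer | Alpha | tea | fish | red
  5   | doctor | Epsilon | coffee | horse | white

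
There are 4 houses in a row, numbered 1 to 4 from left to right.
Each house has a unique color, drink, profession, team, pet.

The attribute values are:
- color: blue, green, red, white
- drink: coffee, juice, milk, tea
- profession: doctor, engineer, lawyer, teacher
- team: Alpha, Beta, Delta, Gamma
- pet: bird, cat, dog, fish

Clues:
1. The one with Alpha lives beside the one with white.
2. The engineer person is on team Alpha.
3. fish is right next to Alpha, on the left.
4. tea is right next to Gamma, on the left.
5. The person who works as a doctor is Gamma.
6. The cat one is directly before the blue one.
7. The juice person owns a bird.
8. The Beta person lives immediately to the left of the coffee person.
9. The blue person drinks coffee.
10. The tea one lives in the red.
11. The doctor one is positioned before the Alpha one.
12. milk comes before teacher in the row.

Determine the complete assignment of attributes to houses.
Solution:

House | Color | Drink | Profession | Team | Pet
-----------------------------------------------
  1   | red | tea | lawyer | Beta | cat
  2   | blue | coffee | doctor | Gamma | fish
  3   | green | milk | engineer | Alpha | dog
  4   | white | juice | teacher | Delta | bird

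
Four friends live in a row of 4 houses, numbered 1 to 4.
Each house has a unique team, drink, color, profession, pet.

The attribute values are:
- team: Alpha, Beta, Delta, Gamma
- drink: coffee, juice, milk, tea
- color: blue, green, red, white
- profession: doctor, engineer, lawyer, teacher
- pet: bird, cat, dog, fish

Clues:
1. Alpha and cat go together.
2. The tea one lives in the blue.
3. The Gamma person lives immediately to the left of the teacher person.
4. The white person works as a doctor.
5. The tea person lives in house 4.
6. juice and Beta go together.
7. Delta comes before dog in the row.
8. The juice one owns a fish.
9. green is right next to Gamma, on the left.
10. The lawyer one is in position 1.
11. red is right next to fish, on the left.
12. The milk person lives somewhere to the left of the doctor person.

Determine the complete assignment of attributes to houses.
Solution:

House | Team | Drink | Color | Profession | Pet
-----------------------------------------------
  1   | Delta | milk | red | lawyer | bird
  2   | Beta | juice | green | engineer | fish
  3   | Gamma | coffee | white | doctor | dog
  4   | Alpha | tea | blue | teacher | cat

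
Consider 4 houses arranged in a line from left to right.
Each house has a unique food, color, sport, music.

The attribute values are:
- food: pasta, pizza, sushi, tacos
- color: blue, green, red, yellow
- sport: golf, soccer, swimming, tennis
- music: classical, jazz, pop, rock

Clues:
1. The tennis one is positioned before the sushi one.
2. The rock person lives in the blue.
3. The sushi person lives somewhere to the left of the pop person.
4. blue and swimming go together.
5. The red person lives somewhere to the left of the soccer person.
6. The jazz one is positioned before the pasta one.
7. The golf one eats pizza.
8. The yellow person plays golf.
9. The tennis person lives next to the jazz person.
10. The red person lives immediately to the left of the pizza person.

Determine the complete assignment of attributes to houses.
Solution:

House | Food | Color | Sport | Music
------------------------------------
  1   | tacos | red | tennis | classical
  2   | pizza | yellow | golf | jazz
  3   | sushi | blue | swimming | rock
  4   | pasta | green | soccer | pop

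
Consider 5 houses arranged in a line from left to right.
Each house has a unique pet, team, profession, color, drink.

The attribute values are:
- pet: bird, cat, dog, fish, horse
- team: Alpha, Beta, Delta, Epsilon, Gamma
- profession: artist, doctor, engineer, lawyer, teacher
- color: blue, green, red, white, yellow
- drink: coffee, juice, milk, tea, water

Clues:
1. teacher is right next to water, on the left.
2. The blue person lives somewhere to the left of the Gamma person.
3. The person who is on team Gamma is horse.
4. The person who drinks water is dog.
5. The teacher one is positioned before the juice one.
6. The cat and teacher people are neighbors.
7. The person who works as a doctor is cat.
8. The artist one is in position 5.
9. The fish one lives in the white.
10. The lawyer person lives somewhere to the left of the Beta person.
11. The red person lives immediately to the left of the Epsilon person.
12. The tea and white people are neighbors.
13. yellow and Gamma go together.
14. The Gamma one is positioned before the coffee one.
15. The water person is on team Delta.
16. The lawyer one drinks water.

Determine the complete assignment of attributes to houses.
Solution:

House | Pet | Team | Profession | Color | Drink
-----------------------------------------------
  1   | cat | Alpha | doctor | red | tea
  2   | fish | Epsilon | teacher | white | milk
  3   | dog | Delta | lawyer | blue | water
  4   | horse | Gamma | engineer | yellow | juice
  5   | bird | Beta | artist | green | coffee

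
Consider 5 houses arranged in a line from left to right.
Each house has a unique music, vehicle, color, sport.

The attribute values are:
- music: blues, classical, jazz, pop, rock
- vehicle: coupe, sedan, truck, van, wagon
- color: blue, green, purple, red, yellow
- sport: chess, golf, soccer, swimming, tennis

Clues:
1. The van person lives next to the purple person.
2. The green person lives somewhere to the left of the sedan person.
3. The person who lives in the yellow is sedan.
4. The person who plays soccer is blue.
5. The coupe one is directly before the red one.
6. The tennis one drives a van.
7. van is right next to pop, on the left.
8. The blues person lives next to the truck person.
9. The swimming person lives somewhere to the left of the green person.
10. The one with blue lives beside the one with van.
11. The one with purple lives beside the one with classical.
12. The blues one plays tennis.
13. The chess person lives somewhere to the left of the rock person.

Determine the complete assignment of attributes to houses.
Solution:

House | Music | Vehicle | Color | Sport
---------------------------------------
  1   | jazz | coupe | blue | soccer
  2   | blues | van | red | tennis
  3   | pop | truck | purple | swimming
  4   | classical | wagon | green | chess
  5   | rock | sedan | yellow | golf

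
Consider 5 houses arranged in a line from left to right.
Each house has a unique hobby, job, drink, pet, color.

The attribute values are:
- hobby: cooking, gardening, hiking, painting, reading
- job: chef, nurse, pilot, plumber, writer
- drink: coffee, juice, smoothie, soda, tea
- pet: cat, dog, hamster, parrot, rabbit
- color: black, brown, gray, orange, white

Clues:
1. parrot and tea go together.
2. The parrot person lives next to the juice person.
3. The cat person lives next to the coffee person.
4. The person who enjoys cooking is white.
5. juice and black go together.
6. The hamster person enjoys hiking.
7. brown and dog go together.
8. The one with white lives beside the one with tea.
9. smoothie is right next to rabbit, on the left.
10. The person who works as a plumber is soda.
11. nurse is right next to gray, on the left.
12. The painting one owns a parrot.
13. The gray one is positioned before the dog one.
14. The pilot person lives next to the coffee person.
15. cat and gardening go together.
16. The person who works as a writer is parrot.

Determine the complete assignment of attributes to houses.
Solution:

House | Hobby | Job | Drink | Pet | Color
-----------------------------------------
  1   | gardening | pilot | smoothie | cat | orange
  2   | cooking | nurse | coffee | rabbit | white
  3   | painting | writer | tea | parrot | gray
  4   | hiking | chef | juice | hamster | black
  5   | reading | plumber | soda | dog | brown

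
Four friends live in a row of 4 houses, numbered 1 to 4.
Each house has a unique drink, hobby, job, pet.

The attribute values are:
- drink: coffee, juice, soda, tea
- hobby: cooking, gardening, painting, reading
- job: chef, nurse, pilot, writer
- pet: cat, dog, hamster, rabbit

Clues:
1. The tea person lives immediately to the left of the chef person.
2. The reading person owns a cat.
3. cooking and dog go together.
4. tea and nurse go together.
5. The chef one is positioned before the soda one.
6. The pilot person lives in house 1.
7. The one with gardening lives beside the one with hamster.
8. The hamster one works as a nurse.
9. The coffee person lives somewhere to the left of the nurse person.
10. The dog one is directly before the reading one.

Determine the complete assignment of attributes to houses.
Solution:

House | Drink | Hobby | Job | Pet
---------------------------------
  1   | coffee | gardening | pilot | rabbit
  2   | tea | painting | nurse | hamster
  3   | juice | cooking | chef | dog
  4   | soda | reading | writer | cat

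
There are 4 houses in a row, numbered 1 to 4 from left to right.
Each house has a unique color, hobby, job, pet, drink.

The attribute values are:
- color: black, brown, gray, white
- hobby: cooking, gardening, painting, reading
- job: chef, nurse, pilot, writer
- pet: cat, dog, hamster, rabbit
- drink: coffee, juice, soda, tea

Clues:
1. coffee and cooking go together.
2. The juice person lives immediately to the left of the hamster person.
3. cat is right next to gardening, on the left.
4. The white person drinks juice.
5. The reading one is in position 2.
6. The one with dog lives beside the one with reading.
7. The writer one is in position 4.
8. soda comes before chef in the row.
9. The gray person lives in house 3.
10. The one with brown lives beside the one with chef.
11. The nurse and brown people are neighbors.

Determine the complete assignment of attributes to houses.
Solution:

House | Color | Hobby | Job | Pet | Drink
-----------------------------------------
  1   | white | painting | nurse | dog | juice
  2   | brown | reading | pilot | hamster | soda
  3   | gray | cooking | chef | cat | coffee
  4   | black | gardening | writer | rabbit | tea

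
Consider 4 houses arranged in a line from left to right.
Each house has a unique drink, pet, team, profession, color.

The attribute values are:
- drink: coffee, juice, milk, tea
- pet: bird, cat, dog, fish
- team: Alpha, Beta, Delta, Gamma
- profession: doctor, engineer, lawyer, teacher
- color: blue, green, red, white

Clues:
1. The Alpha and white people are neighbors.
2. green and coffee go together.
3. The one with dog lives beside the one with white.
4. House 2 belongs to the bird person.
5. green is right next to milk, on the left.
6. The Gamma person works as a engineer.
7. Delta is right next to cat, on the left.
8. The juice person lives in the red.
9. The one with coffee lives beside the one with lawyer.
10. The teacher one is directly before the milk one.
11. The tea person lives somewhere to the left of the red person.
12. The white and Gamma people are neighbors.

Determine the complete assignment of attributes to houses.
Solution:

House | Drink | Pet | Team | Profession | Color
-----------------------------------------------
  1   | coffee | dog | Alpha | teacher | green
  2   | milk | bird | Delta | lawyer | white
  3   | tea | cat | Gamma | engineer | blue
  4   | juice | fish | Beta | doctor | red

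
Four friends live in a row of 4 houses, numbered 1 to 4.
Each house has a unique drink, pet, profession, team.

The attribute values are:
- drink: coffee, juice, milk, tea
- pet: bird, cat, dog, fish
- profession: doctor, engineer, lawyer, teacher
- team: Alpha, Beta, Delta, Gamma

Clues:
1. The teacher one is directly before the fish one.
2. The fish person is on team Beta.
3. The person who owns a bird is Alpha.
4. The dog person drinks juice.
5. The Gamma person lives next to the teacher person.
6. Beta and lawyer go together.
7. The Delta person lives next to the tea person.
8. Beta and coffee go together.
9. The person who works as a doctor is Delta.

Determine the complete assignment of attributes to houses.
Solution:

House | Drink | Pet | Profession | Team
---------------------------------------
  1   | juice | dog | doctor | Delta
  2   | tea | cat | engineer | Gamma
  3   | milk | bird | teacher | Alpha
  4   | coffee | fish | lawyer | Beta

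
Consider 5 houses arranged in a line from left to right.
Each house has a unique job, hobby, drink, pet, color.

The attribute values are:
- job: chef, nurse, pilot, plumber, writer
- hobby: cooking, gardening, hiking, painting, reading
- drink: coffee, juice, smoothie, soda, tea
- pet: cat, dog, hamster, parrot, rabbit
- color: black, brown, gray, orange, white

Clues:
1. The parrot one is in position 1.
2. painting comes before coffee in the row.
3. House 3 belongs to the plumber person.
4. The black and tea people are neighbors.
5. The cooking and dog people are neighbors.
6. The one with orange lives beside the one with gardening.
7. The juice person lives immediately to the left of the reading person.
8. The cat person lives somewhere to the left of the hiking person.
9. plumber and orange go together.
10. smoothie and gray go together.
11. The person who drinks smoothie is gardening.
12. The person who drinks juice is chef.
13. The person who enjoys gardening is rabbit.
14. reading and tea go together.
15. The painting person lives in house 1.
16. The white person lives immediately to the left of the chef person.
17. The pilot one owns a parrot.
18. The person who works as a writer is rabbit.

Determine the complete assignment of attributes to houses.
Solution:

House | Job | Hobby | Drink | Pet | Color
-----------------------------------------
  1   | pilot | painting | soda | parrot | white
  2   | chef | cooking | juice | cat | black
  3   | plumber | reading | tea | dog | orange
  4   | writer | gardening | smoothie | rabbit | gray
  5   | nurse | hiking | coffee | hamster | brown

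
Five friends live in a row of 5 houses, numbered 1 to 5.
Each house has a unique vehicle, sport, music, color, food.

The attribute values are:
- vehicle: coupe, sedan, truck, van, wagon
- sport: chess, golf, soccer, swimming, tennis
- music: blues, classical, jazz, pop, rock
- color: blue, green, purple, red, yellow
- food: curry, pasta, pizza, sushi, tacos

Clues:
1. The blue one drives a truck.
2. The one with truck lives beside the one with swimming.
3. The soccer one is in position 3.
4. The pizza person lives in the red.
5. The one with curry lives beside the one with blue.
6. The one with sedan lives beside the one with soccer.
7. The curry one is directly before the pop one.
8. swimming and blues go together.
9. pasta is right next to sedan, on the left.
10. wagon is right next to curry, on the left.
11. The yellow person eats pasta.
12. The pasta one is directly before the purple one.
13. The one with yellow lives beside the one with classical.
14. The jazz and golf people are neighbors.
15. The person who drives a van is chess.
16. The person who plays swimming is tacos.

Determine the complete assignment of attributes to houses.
Solution:

House | Vehicle | Sport | Music | Color | Food
----------------------------------------------
  1   | wagon | tennis | jazz | yellow | pasta
  2   | sedan | golf | classical | purple | curry
  3   | truck | soccer | pop | blue | sushi
  4   | coupe | swimming | blues | green | tacos
  5   | van | chess | rock | red | pizza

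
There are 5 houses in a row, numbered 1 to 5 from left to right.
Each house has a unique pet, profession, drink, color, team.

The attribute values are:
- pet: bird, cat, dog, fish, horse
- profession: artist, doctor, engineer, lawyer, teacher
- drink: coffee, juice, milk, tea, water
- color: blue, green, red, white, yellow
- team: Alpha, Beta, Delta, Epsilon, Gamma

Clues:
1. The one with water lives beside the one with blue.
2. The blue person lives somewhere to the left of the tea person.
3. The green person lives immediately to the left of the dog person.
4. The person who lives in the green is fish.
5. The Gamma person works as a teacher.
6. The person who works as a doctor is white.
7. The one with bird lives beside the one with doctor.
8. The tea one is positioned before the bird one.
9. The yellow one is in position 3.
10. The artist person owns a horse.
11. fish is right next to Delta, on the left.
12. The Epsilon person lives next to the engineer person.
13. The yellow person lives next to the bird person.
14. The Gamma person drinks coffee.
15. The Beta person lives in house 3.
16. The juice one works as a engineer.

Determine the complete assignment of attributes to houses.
Solution:

House | Pet | Profession | Drink | Color | Team
-----------------------------------------------
  1   | fish | lawyer | water | green | Epsilon
  2   | dog | engineer | juice | blue | Delta
  3   | horse | artist | tea | yellow | Beta
  4   | bird | teacher | coffee | red | Gamma
  5   | cat | doctor | milk | white | Alpha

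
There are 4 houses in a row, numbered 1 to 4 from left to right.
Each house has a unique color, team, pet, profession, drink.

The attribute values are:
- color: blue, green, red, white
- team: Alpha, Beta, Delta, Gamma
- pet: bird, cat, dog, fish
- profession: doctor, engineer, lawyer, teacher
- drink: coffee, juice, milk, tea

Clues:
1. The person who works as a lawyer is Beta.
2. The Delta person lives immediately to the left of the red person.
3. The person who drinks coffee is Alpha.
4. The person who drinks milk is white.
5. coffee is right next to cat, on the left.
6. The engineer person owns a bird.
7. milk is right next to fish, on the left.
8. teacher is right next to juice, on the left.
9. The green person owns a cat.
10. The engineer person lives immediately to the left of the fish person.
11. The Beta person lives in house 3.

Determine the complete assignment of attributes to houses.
Solution:

House | Color | Team | Pet | Profession | Drink
-----------------------------------------------
  1   | white | Delta | bird | engineer | milk
  2   | red | Alpha | fish | teacher | coffee
  3   | green | Beta | cat | lawyer | juice
  4   | blue | Gamma | dog | doctor | tea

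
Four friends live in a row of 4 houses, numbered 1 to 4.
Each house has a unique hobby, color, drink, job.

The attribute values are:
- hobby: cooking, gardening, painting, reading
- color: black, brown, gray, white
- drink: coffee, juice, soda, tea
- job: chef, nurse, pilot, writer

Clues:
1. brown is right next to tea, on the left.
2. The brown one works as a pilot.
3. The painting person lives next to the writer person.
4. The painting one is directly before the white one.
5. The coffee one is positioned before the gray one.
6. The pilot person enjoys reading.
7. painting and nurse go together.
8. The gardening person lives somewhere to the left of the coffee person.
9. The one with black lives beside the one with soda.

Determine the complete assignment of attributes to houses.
Solution:

House | Hobby | Color | Drink | Job
-----------------------------------
  1   | painting | black | juice | nurse
  2   | gardening | white | soda | writer
  3   | reading | brown | coffee | pilot
  4   | cooking | gray | tea | chef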